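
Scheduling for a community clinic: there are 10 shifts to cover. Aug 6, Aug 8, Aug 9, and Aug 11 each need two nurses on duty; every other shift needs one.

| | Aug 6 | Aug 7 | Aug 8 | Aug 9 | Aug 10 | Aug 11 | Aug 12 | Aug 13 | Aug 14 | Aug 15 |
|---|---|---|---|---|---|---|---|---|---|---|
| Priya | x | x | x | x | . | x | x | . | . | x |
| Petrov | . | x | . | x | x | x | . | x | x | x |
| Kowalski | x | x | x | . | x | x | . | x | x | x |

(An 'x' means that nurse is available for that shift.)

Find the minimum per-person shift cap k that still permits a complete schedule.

With 3 nurses and 14 worker-slots to fill, someone must work at least ⌈14/3⌉ = 5 shifts, so k ≥ 5.
k = 5 works: Aug 6→Priya+Kowalski, Aug 7→Priya, Aug 8→Priya+Kowalski, Aug 9→Priya+Petrov, Aug 10→Petrov, Aug 11→Petrov+Kowalski, Aug 12→Priya, Aug 13→Petrov, Aug 14→Petrov, Aug 15→Kowalski.
Loads: Priya 5, Petrov 5, Kowalski 4 — all ≤ 5.

5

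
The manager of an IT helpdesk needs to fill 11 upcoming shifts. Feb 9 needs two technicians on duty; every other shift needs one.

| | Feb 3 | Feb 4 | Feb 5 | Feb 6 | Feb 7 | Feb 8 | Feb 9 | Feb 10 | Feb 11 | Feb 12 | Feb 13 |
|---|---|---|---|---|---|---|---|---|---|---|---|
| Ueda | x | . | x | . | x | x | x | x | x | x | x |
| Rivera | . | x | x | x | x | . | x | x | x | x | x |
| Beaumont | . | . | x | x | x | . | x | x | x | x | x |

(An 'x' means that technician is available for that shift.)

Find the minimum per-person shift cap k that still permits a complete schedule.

4

With 3 technicians and 12 worker-slots to fill, someone must work at least ⌈12/3⌉ = 4 shifts, so k ≥ 4.
k = 4 works: Feb 3→Ueda, Feb 4→Rivera, Feb 5→Ueda, Feb 6→Rivera, Feb 7→Ueda, Feb 8→Ueda, Feb 9→Rivera+Beaumont, Feb 10→Rivera, Feb 11→Beaumont, Feb 12→Beaumont, Feb 13→Beaumont.
Loads: Ueda 4, Rivera 4, Beaumont 4 — all ≤ 4.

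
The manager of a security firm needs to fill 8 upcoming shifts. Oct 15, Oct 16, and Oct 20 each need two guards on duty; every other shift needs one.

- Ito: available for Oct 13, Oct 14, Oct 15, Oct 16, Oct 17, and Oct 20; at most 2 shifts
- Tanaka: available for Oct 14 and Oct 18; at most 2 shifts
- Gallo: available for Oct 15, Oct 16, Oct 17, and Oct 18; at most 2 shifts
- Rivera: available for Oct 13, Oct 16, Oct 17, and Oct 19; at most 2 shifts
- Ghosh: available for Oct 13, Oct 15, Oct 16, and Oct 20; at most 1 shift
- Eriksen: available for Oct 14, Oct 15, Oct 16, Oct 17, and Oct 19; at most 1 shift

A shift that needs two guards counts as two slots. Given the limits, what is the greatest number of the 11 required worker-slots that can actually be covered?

Total capacity across all guards is 2+2+2+2+1+1 = 10, and 11 slots are needed, so at most 10 can be filled.
An assignment achieving 10: Oct 13→Ito, Oct 14→Tanaka, Oct 15→Gallo+Eriksen, Oct 16→Rivera, Oct 17→Gallo, Oct 18→Tanaka, Oct 19→Rivera, Oct 20→Ito+Ghosh.
Loads: Ito 2/2, Tanaka 2/2, Gallo 2/2, Rivera 2/2, Ghosh 1/1, Eriksen 1/1.

10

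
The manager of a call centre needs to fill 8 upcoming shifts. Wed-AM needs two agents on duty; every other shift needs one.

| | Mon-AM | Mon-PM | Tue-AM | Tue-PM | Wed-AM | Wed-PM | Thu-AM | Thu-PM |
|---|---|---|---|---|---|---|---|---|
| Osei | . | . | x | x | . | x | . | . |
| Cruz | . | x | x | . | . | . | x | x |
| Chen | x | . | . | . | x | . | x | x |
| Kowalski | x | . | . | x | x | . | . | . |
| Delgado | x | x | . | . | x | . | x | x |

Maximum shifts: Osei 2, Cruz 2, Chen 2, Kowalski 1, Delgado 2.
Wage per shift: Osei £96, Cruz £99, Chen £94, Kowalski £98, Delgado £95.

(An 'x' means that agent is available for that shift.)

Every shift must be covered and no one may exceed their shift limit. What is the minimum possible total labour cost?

Wed-PM can only be covered by Osei, so that assignment is forced.
Picking the cheapest available agent for each shift independently would cost £854, but that ignores the shift limits.
An optimal schedule: Mon-AM→Chen, Mon-PM→Cruz, Tue-AM→Osei, Tue-PM→Kowalski, Wed-AM→Chen+Delgado, Wed-PM→Osei, Thu-AM→Cruz, Thu-PM→Delgado.
Total: 94 + 99 + 96 + 98 + 94 + 95 + 96 + 99 + 95 = £866.

£866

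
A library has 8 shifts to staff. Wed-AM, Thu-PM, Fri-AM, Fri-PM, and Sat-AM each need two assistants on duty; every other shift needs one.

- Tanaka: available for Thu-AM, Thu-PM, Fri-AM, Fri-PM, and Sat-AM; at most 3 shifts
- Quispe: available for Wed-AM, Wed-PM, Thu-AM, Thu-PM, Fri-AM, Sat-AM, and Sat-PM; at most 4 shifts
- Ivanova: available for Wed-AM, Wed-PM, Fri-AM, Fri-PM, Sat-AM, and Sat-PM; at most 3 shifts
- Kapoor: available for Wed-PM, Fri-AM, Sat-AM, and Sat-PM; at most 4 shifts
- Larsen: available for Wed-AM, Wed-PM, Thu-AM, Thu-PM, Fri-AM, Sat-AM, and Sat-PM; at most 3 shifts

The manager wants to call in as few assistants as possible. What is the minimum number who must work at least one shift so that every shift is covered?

13 slots to fill and no one can take more than 4, so at least ⌈13/4⌉ = 4 assistants are needed.
Tanaka, Quispe, Ivanova, and Kapoor alone can cover everything: Wed-AM→Quispe+Ivanova, Wed-PM→Quispe, Thu-AM→Tanaka, Thu-PM→Tanaka+Quispe, Fri-AM→Quispe+Kapoor, Fri-PM→Tanaka+Ivanova, Sat-AM→Ivanova+Kapoor, Sat-PM→Kapoor.

4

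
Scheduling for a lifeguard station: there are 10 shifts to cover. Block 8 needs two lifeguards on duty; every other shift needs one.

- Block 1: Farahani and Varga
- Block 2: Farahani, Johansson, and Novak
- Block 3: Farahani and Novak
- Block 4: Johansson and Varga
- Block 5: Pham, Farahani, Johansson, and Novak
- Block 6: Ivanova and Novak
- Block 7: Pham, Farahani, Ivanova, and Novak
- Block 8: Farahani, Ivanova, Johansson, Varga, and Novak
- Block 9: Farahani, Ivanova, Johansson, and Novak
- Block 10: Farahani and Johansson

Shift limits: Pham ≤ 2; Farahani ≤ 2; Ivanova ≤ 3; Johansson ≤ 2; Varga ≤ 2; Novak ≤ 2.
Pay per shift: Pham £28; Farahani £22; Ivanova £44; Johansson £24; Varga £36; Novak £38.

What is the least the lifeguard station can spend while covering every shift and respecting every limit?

£340

Picking the cheapest available lifeguard for each shift independently would cost £262, but that ignores the shift limits.
An optimal schedule: Block 1→Farahani, Block 2→Johansson, Block 3→Farahani, Block 4→Varga, Block 5→Pham, Block 6→Novak, Block 7→Pham, Block 8→Varga+Ivanova, Block 9→Novak, Block 10→Johansson.
Total: 22 + 24 + 22 + 36 + 28 + 38 + 28 + 36 + 44 + 38 + 24 = £340.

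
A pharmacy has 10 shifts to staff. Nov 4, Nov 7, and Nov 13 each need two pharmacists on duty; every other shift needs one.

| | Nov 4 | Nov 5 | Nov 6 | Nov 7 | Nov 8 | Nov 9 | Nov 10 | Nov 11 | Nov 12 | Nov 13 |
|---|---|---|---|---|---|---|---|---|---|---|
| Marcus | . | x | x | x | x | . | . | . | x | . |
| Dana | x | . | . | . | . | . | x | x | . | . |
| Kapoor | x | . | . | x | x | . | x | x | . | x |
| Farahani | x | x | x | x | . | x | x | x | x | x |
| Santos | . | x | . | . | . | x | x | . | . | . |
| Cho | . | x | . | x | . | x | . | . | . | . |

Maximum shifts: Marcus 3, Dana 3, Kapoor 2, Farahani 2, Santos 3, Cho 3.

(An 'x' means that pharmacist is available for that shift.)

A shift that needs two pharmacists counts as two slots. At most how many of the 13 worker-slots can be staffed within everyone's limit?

Total capacity across all pharmacists is 3+3+2+2+3+3 = 16, and 13 slots are needed, so at most 13 can be filled.
An assignment achieving 13: Nov 4→Dana+Kapoor, Nov 5→Santos, Nov 6→Marcus, Nov 7→Farahani+Cho, Nov 8→Marcus, Nov 9→Santos, Nov 10→Dana, Nov 11→Dana, Nov 12→Marcus, Nov 13→Kapoor+Farahani.
Loads: Marcus 3/3, Dana 3/3, Kapoor 2/2, Farahani 2/2, Santos 2/3, Cho 1/3.

13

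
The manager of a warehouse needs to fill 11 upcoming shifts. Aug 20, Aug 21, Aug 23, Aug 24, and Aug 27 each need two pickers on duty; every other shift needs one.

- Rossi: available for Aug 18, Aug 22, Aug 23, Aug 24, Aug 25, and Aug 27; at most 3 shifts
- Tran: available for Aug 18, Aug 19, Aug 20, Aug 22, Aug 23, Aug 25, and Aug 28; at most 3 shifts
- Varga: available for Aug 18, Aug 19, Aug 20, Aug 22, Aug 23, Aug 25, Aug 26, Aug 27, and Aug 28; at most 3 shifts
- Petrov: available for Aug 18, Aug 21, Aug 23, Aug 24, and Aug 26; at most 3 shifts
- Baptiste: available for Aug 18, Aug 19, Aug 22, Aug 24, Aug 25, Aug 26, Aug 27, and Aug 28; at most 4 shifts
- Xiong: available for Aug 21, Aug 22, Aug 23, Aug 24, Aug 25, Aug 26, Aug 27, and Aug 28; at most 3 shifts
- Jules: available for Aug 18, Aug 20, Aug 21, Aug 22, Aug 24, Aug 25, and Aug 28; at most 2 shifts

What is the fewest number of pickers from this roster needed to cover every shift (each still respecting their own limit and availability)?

16 slots to fill and no one can take more than 4, so at least ⌈16/4⌉ = 4 pickers are needed.
Any 4 pickers together have capacity at most 4+3+3+3 = 13 < 16 slots, so 4 can never suffice.
Tran, Varga, Petrov, Baptiste, and Xiong alone can cover everything: Aug 18→Tran, Aug 19→Tran, Aug 20→Tran+Varga, Aug 21→Petrov+Xiong, Aug 22→Varga, Aug 23→Petrov+Xiong, Aug 24→Petrov+Baptiste, Aug 25→Baptiste, Aug 26→Baptiste, Aug 27→Varga+Baptiste, Aug 28→Xiong.

5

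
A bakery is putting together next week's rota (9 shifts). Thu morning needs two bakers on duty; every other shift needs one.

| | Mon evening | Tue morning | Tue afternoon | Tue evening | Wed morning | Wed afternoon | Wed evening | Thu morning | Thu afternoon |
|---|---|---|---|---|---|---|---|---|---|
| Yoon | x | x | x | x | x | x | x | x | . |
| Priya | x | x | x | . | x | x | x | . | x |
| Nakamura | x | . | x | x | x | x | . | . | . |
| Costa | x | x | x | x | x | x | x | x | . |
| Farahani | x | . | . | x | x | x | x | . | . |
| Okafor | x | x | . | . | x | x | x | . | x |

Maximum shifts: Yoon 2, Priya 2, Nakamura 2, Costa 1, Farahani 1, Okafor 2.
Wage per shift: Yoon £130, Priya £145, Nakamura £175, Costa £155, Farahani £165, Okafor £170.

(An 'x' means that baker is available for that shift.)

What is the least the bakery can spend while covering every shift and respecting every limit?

£1560

Thu morning can only be covered by Yoon and Costa, so that assignment is forced.
Picking the cheapest available baker for each shift independently would cost £1340, but that ignores the shift limits.
An optimal schedule: Mon evening→Nakamura, Tue morning→Yoon, Tue afternoon→Priya, Tue evening→Nakamura, Wed morning→Okafor, Wed afternoon→Okafor, Wed evening→Farahani, Thu morning→Yoon+Costa, Thu afternoon→Priya.
Total: 175 + 130 + 145 + 175 + 170 + 170 + 165 + 130 + 155 + 145 = £1560.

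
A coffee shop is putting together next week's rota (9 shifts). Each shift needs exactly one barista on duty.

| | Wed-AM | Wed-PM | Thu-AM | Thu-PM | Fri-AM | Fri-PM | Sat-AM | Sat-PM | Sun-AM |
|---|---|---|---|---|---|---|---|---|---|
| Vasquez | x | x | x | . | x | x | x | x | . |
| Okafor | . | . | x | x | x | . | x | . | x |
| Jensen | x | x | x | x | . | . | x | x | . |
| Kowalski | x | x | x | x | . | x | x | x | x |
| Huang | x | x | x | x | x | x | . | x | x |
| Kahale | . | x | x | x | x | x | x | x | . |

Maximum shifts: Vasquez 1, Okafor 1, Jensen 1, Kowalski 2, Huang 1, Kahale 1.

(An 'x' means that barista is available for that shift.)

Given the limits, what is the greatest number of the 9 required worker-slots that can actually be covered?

Total capacity across all baristas is 1+1+1+2+1+1 = 7, and 9 slots are needed, so at most 7 can be filled.
An assignment achieving 7: Wed-AM→Vasquez, Wed-PM→Jensen, Thu-PM→Kowalski, Fri-AM→Huang, Fri-PM→Kowalski, Sat-AM→Kahale, Sun-AM→Okafor.
Loads: Vasquez 1/1, Okafor 1/1, Jensen 1/1, Kowalski 2/2, Huang 1/1, Kahale 1/1.

7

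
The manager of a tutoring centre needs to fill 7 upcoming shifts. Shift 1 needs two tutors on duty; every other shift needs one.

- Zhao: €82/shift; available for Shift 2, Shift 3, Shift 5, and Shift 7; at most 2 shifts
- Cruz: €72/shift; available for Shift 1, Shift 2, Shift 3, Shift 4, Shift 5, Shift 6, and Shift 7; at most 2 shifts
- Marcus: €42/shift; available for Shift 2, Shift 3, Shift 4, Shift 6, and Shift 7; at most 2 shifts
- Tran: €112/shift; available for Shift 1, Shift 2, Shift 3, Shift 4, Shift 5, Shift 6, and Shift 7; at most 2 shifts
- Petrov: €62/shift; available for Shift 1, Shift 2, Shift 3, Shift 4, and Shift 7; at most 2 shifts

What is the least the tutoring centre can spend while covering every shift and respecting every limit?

€516

Picking the cheapest available tutor for each shift independently would cost €416, but that ignores the shift limits.
An optimal schedule: Shift 1→Petrov+Cruz, Shift 2→Petrov, Shift 3→Zhao, Shift 4→Marcus, Shift 5→Cruz, Shift 6→Marcus, Shift 7→Zhao.
Total: 62 + 72 + 62 + 82 + 42 + 72 + 42 + 82 = €516.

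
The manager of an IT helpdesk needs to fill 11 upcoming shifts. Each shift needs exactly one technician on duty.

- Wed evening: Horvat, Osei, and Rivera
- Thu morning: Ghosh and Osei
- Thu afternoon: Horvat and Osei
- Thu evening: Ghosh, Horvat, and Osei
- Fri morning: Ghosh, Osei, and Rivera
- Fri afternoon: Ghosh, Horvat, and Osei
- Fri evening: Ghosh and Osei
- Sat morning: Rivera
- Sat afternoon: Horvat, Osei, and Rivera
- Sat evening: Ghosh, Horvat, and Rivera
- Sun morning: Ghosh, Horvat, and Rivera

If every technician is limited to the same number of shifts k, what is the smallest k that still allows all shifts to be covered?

3

With 4 technicians and 11 worker-slots to fill, someone must work at least ⌈11/4⌉ = 3 shifts, so k ≥ 3.
k = 3 works: Wed evening→Horvat, Thu morning→Ghosh, Thu afternoon→Horvat, Thu evening→Ghosh, Fri morning→Osei, Fri afternoon→Horvat, Fri evening→Ghosh, Sat morning→Rivera, Sat afternoon→Osei, Sat evening→Rivera, Sun morning→Rivera.
Loads: Ghosh 3, Horvat 3, Osei 2, Rivera 3 — all ≤ 3.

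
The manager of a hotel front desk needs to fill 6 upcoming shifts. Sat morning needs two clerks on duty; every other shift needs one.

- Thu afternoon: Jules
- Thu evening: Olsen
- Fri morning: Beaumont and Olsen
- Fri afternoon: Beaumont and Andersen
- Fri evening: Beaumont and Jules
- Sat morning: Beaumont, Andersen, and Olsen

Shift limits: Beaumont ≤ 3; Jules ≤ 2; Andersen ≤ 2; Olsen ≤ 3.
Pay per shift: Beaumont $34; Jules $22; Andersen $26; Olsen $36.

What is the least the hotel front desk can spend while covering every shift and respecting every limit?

$200

Thu afternoon can only be covered by Jules, so that assignment is forced.
Thu evening can only be covered by Olsen, so that assignment is forced.
Picking the cheapest available clerk for each shift independently would cost $200, and that bound is achievable.
An optimal schedule: Thu afternoon→Jules, Thu evening→Olsen, Fri morning→Beaumont, Fri afternoon→Andersen, Fri evening→Jules, Sat morning→Andersen+Beaumont.
Total: 22 + 36 + 34 + 26 + 22 + 26 + 34 = $200.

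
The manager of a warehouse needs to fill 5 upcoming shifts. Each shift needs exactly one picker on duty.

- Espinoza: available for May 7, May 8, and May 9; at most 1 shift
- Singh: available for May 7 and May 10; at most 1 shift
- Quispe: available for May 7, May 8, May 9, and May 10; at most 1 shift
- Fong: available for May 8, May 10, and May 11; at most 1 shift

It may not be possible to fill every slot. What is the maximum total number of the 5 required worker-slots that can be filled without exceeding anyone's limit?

4

Total capacity across all pickers is 1+1+1+1 = 4, and 5 slots are needed, so at most 4 can be filled.
An assignment achieving 4: May 7→Singh, May 8→Quispe, May 9→Espinoza, May 11→Fong.
Loads: Espinoza 1/1, Singh 1/1, Quispe 1/1, Fong 1/1.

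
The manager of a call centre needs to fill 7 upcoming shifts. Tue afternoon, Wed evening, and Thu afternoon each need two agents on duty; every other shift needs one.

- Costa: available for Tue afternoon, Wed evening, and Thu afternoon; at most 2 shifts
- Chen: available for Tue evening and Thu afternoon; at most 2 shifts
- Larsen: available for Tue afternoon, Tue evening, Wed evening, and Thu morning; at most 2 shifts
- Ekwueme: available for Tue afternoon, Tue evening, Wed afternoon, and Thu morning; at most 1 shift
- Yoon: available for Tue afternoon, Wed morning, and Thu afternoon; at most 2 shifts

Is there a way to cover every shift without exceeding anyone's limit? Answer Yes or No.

No

Total capacity is 2+2+2+1+2 = 9 but 10 worker-slots are needed — infeasible.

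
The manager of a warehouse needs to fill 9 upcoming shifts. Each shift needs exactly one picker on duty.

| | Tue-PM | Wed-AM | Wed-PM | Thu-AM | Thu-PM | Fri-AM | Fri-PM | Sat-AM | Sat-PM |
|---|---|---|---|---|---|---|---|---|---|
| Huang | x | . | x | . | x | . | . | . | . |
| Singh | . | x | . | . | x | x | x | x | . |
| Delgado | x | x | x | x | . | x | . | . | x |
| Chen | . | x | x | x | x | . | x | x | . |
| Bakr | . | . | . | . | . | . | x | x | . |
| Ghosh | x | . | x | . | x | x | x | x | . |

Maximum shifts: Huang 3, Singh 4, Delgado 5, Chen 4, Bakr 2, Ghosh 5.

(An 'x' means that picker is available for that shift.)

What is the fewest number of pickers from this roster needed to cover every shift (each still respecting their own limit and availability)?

2

9 slots to fill and no one can take more than 5, so at least ⌈9/5⌉ = 2 pickers are needed.
Singh and Delgado alone can cover everything: Tue-PM→Delgado, Wed-AM→Singh, Wed-PM→Delgado, Thu-AM→Delgado, Thu-PM→Singh, Fri-AM→Delgado, Fri-PM→Singh, Sat-AM→Singh, Sat-PM→Delgado.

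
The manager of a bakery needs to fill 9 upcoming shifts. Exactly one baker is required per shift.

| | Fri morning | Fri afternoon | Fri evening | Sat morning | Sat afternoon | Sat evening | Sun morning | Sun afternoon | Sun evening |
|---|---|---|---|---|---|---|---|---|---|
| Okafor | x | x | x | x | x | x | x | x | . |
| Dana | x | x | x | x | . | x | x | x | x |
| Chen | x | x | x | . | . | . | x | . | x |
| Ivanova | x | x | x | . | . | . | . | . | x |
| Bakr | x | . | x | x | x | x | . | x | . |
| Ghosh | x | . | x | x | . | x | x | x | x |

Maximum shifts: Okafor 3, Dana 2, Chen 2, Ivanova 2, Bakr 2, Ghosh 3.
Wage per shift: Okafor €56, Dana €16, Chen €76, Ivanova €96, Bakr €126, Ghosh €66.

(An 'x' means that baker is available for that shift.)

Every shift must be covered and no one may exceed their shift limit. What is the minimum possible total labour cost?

Picking the cheapest available baker for each shift independently would cost €184, but that ignores the shift limits.
An optimal schedule: Fri morning→Ghosh, Fri afternoon→Dana, Fri evening→Chen, Sat morning→Dana, Sat afternoon→Okafor, Sat evening→Okafor, Sun morning→Okafor, Sun afternoon→Ghosh, Sun evening→Ghosh.
Total: 66 + 16 + 76 + 16 + 56 + 56 + 56 + 66 + 66 = €474.

€474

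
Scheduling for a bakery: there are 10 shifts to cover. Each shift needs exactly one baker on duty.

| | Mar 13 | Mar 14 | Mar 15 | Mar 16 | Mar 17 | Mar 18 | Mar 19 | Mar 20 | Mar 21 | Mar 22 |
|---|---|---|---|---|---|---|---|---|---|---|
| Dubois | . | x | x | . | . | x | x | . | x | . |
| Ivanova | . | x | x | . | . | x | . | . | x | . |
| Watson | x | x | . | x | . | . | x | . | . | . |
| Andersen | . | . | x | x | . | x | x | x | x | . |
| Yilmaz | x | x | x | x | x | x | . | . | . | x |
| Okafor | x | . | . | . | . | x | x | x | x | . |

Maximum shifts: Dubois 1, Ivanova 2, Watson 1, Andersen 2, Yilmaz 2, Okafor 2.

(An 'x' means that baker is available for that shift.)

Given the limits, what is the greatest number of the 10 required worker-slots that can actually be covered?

10

Total capacity across all bakers is 1+2+1+2+2+2 = 10, and 10 slots are needed, so at most 10 can be filled.
An assignment achieving 10: Mar 13→Watson, Mar 14→Dubois, Mar 15→Ivanova, Mar 16→Andersen, Mar 17→Yilmaz, Mar 18→Okafor, Mar 19→Okafor, Mar 20→Andersen, Mar 21→Ivanova, Mar 22→Yilmaz.
Loads: Dubois 1/1, Ivanova 2/2, Watson 1/1, Andersen 2/2, Yilmaz 2/2, Okafor 2/2.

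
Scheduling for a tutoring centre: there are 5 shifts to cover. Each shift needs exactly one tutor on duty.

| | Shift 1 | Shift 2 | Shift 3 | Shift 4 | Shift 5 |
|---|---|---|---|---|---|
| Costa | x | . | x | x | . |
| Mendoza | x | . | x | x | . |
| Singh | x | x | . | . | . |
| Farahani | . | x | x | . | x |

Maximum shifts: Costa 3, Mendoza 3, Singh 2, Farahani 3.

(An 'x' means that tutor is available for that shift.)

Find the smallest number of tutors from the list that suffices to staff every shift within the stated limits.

2

5 slots to fill and no one can take more than 3, so at least ⌈5/3⌉ = 2 tutors are needed.
Costa and Farahani alone can cover everything: Shift 1→Costa, Shift 2→Farahani, Shift 3→Costa, Shift 4→Costa, Shift 5→Farahani.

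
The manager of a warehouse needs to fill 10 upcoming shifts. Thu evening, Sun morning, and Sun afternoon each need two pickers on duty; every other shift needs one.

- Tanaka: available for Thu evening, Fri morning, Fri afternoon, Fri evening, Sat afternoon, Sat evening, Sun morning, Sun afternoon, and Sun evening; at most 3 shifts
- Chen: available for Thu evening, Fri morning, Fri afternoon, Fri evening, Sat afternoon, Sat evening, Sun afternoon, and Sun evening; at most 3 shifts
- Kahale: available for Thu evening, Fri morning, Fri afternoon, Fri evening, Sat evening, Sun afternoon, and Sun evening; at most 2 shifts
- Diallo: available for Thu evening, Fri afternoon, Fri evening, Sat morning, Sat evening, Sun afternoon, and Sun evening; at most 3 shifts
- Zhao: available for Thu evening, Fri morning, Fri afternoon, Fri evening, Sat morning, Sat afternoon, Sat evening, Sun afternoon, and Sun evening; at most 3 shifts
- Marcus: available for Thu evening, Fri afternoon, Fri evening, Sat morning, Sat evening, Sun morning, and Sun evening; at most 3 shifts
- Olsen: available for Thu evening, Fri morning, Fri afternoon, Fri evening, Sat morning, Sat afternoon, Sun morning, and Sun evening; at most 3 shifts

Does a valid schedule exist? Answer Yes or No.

One valid schedule: Thu evening→Diallo+Zhao, Fri morning→Tanaka, Fri afternoon→Chen, Fri evening→Chen, Sat morning→Diallo, Sat afternoon→Tanaka, Sat evening→Chen, Sun morning→Tanaka+Marcus, Sun afternoon→Kahale+Diallo, Sun evening→Kahale.
Loads: Tanaka 3/3, Chen 3/3, Kahale 2/2, Diallo 3/3, Zhao 1/3, Marcus 1/3, Olsen 0/3 — all within limits.

Yes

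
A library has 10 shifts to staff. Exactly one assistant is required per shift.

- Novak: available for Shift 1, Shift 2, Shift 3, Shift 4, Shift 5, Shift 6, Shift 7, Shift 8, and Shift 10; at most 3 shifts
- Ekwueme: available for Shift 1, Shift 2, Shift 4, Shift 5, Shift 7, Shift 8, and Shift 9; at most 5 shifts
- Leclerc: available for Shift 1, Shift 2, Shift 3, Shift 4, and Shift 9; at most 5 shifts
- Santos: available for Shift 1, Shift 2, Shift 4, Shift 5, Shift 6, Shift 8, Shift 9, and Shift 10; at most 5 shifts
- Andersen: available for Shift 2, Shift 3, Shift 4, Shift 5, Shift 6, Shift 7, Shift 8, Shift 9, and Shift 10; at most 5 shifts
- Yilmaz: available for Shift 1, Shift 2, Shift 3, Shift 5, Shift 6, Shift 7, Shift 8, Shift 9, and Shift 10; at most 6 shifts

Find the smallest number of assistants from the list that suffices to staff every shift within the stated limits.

10 slots to fill and no one can take more than 6, so at least ⌈10/6⌉ = 2 assistants are needed.
Ekwueme and Andersen alone can cover everything: Shift 1→Ekwueme, Shift 2→Ekwueme, Shift 3→Andersen, Shift 4→Ekwueme, Shift 5→Ekwueme, Shift 6→Andersen, Shift 7→Ekwueme, Shift 8→Andersen, Shift 9→Andersen, Shift 10→Andersen.

2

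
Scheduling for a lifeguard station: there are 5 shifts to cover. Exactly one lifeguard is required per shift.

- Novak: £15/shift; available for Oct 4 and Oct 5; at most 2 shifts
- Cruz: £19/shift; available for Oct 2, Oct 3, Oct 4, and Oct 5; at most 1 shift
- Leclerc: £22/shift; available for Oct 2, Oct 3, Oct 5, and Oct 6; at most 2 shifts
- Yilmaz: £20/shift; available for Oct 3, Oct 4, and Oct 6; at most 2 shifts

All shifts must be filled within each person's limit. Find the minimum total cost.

£89

Picking the cheapest available lifeguard for each shift independently would cost £88, but that ignores the shift limits.
An optimal schedule: Oct 2→Cruz, Oct 3→Yilmaz, Oct 4→Novak, Oct 5→Novak, Oct 6→Yilmaz.
Total: 19 + 20 + 15 + 15 + 20 = £89.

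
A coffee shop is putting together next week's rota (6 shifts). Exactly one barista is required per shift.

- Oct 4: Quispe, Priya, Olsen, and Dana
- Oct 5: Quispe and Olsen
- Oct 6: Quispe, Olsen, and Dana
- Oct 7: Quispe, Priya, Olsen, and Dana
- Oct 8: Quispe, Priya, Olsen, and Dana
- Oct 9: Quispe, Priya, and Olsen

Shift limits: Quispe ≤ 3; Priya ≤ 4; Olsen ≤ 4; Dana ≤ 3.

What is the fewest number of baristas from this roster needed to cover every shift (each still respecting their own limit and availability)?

2

6 slots to fill and no one can take more than 4, so at least ⌈6/4⌉ = 2 baristas are needed.
Quispe and Priya alone can cover everything: Oct 4→Quispe, Oct 5→Quispe, Oct 6→Quispe, Oct 7→Priya, Oct 8→Priya, Oct 9→Priya.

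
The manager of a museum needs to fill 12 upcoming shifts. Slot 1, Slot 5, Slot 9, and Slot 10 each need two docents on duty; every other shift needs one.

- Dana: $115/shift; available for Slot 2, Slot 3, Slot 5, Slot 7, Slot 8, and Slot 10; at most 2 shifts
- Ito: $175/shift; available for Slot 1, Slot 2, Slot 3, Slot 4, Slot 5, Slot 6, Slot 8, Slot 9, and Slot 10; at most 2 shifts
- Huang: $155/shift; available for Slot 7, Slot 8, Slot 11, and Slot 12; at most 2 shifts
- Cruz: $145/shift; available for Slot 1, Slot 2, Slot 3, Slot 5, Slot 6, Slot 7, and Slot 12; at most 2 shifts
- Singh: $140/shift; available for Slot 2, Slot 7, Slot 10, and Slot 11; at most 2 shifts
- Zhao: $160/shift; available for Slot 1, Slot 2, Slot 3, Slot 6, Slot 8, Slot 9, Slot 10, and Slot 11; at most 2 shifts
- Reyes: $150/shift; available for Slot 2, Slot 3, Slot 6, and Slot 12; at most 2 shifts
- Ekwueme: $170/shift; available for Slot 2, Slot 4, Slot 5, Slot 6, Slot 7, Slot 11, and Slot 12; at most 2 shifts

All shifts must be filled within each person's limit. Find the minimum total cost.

$2420

Slot 9 can only be covered by Ito and Zhao, so that assignment is forced.
Picking the cheapest available docent for each shift independently would cost $2215, but that ignores the shift limits.
An optimal schedule: Slot 1→Cruz+Zhao, Slot 2→Ekwueme, Slot 3→Reyes, Slot 4→Ito, Slot 5→Cruz+Ekwueme, Slot 6→Reyes, Slot 7→Singh, Slot 8→Dana, Slot 9→Ito+Zhao, Slot 10→Dana+Singh, Slot 11→Huang, Slot 12→Huang.
Total: 145 + 160 + 170 + 150 + 175 + 145 + 170 + 150 + 140 + 115 + 175 + 160 + 115 + 140 + 155 + 155 = $2420.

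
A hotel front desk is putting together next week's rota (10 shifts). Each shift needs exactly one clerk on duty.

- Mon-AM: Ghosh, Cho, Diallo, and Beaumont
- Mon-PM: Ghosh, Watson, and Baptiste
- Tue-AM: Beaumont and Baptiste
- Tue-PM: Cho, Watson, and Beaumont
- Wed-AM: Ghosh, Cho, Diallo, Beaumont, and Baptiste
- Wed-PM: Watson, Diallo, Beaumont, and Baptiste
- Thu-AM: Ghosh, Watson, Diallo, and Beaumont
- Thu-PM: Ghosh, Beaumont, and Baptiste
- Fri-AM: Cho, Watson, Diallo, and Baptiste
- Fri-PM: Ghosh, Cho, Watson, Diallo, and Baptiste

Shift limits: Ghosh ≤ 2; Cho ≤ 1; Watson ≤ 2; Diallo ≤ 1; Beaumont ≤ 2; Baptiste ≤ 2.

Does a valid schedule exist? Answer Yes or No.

Yes

One valid schedule: Mon-AM→Diallo, Mon-PM→Ghosh, Tue-AM→Beaumont, Tue-PM→Cho, Wed-AM→Beaumont, Wed-PM→Watson, Thu-AM→Watson, Thu-PM→Ghosh, Fri-AM→Baptiste, Fri-PM→Baptiste.
Loads: Ghosh 2/2, Cho 1/1, Watson 2/2, Diallo 1/1, Beaumont 2/2, Baptiste 2/2 — all within limits.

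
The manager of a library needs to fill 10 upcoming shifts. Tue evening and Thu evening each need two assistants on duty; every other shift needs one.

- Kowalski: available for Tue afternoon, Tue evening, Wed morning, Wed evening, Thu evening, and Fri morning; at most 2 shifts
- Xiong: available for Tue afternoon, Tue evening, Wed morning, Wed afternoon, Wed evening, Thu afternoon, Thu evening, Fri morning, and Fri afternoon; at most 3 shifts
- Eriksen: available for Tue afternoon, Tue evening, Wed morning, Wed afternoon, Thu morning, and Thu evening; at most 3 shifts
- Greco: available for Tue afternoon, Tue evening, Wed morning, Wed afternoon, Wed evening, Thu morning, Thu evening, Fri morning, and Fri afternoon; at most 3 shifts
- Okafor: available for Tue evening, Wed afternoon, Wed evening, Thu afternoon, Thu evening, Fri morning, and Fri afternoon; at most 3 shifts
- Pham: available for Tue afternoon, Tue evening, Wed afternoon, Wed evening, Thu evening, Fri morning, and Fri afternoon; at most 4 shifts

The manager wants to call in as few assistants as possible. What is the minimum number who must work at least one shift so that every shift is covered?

4

12 slots to fill and no one can take more than 4, so at least ⌈12/4⌉ = 3 assistants are needed.
Any 3 assistants together have capacity at most 4+3+3 = 10 < 12 slots, so 3 can never suffice.
Kowalski, Xiong, Eriksen, and Pham alone can cover everything: Tue afternoon→Pham, Tue evening→Eriksen+Pham, Wed morning→Kowalski, Wed afternoon→Xiong, Wed evening→Kowalski, Thu morning→Eriksen, Thu afternoon→Xiong, Thu evening→Eriksen+Pham, Fri morning→Pham, Fri afternoon→Xiong.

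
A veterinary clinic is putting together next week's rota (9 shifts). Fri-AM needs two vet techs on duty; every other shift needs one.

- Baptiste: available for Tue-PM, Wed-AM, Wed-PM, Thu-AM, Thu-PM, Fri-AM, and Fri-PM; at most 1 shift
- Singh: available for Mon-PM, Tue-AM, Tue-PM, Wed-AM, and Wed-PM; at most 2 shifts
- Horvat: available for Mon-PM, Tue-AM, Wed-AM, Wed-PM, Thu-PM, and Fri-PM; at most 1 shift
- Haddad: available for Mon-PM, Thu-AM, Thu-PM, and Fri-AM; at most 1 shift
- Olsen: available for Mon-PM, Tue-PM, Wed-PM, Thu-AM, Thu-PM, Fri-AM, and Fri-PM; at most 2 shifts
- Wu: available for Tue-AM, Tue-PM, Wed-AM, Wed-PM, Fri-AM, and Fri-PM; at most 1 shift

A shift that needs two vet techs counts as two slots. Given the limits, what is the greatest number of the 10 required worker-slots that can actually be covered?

Total capacity across all vet techs is 1+2+1+1+2+1 = 8, and 10 slots are needed, so at most 8 can be filled.
An assignment achieving 8: Mon-PM→Singh, Tue-AM→Singh, Tue-PM→Olsen, Wed-AM→Horvat, Thu-AM→Baptiste, Thu-PM→Haddad, Fri-AM→Olsen+Wu.
Loads: Baptiste 1/1, Singh 2/2, Horvat 1/1, Haddad 1/1, Olsen 2/2, Wu 1/1.

8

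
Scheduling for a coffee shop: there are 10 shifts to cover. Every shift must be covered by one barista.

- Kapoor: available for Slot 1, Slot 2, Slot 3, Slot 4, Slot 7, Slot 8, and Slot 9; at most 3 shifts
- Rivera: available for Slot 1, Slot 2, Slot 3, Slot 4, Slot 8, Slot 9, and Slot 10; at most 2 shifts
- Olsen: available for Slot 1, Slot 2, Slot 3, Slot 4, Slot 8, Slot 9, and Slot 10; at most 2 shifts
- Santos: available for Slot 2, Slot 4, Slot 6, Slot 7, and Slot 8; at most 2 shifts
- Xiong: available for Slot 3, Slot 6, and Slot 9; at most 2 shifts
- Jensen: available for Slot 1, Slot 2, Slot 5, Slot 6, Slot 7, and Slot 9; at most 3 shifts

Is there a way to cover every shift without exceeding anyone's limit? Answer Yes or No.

Yes

Slot 5 can only be covered by Jensen, so that assignment is forced.
One valid schedule: Slot 1→Kapoor, Slot 2→Olsen, Slot 3→Kapoor, Slot 4→Rivera, Slot 5→Jensen, Slot 6→Santos, Slot 7→Kapoor, Slot 8→Olsen, Slot 9→Xiong, Slot 10→Rivera.
Loads: Kapoor 3/3, Rivera 2/2, Olsen 2/2, Santos 1/2, Xiong 1/2, Jensen 1/3 — all within limits.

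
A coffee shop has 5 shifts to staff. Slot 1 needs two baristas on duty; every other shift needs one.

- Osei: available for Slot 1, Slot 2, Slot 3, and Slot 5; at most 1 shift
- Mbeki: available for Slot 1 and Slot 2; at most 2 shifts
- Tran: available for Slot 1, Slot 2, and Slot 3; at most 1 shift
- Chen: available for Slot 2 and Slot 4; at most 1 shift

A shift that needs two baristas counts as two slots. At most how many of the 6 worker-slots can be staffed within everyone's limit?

5

Total capacity across all baristas is 1+2+1+1 = 5, and 6 slots are needed, so at most 5 can be filled.
An assignment achieving 5: Slot 1→Mbeki, Slot 2→Mbeki, Slot 3→Tran, Slot 4→Chen, Slot 5→Osei.
Loads: Osei 1/1, Mbeki 2/2, Tran 1/1, Chen 1/1.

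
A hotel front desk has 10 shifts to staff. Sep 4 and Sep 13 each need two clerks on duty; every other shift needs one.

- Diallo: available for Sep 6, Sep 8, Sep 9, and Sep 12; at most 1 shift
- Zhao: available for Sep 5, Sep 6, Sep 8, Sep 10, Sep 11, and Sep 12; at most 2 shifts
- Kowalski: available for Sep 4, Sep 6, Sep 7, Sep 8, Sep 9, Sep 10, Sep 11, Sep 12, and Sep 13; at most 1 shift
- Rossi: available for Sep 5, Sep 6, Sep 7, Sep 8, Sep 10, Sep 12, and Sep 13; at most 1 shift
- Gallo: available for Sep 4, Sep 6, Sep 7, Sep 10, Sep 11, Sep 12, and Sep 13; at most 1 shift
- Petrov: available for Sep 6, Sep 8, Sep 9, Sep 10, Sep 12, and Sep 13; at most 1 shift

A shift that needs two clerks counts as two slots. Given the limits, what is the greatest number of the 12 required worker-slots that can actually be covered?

Total capacity across all clerks is 1+2+1+1+1+1 = 7, and 12 slots are needed, so at most 7 can be filled.
An assignment achieving 7: Sep 4→Kowalski+Gallo, Sep 5→Zhao, Sep 7→Rossi, Sep 9→Diallo, Sep 11→Zhao, Sep 13→Petrov.
Loads: Diallo 1/1, Zhao 2/2, Kowalski 1/1, Rossi 1/1, Gallo 1/1, Petrov 1/1.

7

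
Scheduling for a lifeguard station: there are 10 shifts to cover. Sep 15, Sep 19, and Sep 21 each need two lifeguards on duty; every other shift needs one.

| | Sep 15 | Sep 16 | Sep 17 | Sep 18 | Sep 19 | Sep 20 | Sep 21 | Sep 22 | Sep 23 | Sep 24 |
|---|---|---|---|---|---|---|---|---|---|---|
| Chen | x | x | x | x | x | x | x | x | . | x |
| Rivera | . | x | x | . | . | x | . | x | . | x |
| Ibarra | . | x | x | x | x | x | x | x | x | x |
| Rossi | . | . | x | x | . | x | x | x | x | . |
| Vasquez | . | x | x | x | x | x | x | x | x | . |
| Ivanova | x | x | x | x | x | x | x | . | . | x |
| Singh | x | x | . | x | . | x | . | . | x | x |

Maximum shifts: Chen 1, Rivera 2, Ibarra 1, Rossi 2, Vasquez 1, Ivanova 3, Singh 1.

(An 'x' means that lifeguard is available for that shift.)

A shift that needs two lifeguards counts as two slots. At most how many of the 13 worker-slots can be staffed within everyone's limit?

Total capacity across all lifeguards is 1+2+1+2+1+3+1 = 11, and 13 slots are needed, so at most 11 can be filled.
An assignment achieving 11: Sep 15→Chen+Ivanova, Sep 16→Ivanova, Sep 18→Singh, Sep 19→Ibarra+Vasquez, Sep 21→Rossi+Ivanova, Sep 22→Rivera, Sep 23→Rossi, Sep 24→Rivera.
Loads: Chen 1/1, Rivera 2/2, Ibarra 1/1, Rossi 2/2, Vasquez 1/1, Ivanova 3/3, Singh 1/1.

11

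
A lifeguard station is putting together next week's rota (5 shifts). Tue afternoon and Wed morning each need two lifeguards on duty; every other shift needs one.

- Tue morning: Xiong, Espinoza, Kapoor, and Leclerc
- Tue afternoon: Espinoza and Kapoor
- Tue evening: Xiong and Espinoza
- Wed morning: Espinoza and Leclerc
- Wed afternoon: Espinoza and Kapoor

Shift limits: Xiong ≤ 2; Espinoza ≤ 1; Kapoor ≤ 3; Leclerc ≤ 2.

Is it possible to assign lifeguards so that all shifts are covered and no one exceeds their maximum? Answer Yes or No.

Total capacity is 8 and 7 slots are needed, so capacity alone doesn't rule it out.
Shifts {Tue afternoon, Wed morning} need 4 worker-slots in total, but the lifeguards available for any of those shifts (Espinoza, Kapoor, and Leclerc) can supply at most 3 among them. So no valid schedule exists.

No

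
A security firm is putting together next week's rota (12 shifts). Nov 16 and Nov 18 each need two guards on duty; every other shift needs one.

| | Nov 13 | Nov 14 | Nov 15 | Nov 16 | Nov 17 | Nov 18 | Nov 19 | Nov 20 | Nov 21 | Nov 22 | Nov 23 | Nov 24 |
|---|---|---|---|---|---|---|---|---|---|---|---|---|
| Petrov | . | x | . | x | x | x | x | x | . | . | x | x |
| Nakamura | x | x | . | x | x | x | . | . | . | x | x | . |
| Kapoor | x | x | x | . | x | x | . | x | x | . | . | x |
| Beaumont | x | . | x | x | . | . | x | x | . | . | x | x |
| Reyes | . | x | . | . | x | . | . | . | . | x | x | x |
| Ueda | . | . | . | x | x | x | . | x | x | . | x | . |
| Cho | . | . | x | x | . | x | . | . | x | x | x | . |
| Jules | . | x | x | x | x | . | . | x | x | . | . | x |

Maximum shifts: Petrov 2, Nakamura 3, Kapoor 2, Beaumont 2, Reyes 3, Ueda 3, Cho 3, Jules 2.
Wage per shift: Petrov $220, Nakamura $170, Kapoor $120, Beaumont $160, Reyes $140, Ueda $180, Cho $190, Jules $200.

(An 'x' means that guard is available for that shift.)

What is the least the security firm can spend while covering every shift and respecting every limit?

$2220

Picking the cheapest available guard for each shift independently would cost $1900, but that ignores the shift limits.
An optimal schedule: Nov 13→Kapoor, Nov 14→Reyes, Nov 15→Kapoor, Nov 16→Ueda+Cho, Nov 17→Nakamura, Nov 18→Nakamura+Ueda, Nov 19→Beaumont, Nov 20→Beaumont, Nov 21→Ueda, Nov 22→Reyes, Nov 23→Nakamura, Nov 24→Reyes.
Total: 120 + 140 + 120 + 180 + 190 + 170 + 170 + 180 + 160 + 160 + 180 + 140 + 170 + 140 = $2220.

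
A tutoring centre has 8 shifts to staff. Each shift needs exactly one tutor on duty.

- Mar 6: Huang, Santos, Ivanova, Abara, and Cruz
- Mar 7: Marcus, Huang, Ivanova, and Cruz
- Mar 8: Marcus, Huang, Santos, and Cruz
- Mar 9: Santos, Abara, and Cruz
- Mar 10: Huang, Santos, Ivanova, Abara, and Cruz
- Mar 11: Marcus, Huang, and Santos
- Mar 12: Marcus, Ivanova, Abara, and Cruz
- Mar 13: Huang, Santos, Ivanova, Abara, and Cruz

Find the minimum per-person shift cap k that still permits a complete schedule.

With 6 tutors and 8 worker-slots to fill, someone must work at least ⌈8/6⌉ = 2 shifts, so k ≥ 2.
k = 2 works: Mar 6→Huang, Mar 7→Marcus, Mar 8→Huang, Mar 9→Santos, Mar 10→Santos, Mar 11→Marcus, Mar 12→Ivanova, Mar 13→Ivanova.
Loads: Marcus 2, Huang 2, Santos 2, Ivanova 2, Abara 0, Cruz 0 — all ≤ 2.

2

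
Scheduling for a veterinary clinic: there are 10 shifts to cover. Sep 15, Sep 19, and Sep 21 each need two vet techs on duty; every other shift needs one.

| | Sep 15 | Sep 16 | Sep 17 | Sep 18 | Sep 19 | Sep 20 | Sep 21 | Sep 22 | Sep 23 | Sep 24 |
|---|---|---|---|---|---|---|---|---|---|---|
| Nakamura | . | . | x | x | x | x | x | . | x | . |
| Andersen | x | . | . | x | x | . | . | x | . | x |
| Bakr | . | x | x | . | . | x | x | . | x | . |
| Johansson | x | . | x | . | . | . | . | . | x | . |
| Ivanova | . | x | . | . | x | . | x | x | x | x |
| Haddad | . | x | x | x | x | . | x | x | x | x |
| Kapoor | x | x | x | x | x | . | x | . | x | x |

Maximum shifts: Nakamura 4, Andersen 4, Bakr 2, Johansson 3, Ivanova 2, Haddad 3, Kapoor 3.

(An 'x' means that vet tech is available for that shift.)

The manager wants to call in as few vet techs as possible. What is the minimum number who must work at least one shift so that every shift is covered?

4

13 slots to fill and no one can take more than 4, so at least ⌈13/4⌉ = 4 vet techs are needed.
Nakamura, Andersen, Bakr, and Johansson alone can cover everything: Sep 15→Andersen+Johansson, Sep 16→Bakr, Sep 17→Johansson, Sep 18→Nakamura, Sep 19→Nakamura+Andersen, Sep 20→Nakamura, Sep 21→Nakamura+Bakr, Sep 22→Andersen, Sep 23→Johansson, Sep 24→Andersen.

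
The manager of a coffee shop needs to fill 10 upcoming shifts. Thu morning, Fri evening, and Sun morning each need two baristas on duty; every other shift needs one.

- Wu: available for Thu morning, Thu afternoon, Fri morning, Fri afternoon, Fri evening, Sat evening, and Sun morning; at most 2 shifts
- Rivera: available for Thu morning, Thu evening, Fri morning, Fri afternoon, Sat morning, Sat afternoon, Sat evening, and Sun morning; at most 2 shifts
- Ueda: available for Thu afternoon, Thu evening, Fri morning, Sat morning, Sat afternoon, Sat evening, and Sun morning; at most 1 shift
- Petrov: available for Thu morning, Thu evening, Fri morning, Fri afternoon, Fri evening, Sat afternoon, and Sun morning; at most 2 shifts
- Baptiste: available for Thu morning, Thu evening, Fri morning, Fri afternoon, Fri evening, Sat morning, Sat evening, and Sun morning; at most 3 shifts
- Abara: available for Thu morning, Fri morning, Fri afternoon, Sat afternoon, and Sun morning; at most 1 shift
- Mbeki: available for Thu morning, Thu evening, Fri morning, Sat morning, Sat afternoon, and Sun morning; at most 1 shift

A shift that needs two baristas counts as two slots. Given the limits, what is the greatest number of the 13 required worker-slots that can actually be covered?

Total capacity across all baristas is 2+2+1+2+3+1+1 = 12, and 13 slots are needed, so at most 12 can be filled.
An assignment achieving 12: Thu morning→Baptiste+Mbeki, Thu afternoon→Wu, Thu evening→Ueda, Fri morning→Baptiste, Fri afternoon→Petrov, Fri evening→Wu+Petrov, Sat morning→Rivera, Sat afternoon→Abara, Sat evening→Rivera, Sun morning→Baptiste.
Loads: Wu 2/2, Rivera 2/2, Ueda 1/1, Petrov 2/2, Baptiste 3/3, Abara 1/1, Mbeki 1/1.

12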